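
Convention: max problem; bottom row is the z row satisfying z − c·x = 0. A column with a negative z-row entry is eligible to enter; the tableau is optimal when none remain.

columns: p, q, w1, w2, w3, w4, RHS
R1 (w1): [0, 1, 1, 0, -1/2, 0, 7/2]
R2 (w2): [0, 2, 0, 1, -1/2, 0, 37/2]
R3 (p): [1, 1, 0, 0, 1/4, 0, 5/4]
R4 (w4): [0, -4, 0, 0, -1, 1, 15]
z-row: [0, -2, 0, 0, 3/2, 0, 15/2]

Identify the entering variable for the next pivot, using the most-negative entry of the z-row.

Negative z-row entries: q: -2.
The most negative is -2 in column q, so q enters.

q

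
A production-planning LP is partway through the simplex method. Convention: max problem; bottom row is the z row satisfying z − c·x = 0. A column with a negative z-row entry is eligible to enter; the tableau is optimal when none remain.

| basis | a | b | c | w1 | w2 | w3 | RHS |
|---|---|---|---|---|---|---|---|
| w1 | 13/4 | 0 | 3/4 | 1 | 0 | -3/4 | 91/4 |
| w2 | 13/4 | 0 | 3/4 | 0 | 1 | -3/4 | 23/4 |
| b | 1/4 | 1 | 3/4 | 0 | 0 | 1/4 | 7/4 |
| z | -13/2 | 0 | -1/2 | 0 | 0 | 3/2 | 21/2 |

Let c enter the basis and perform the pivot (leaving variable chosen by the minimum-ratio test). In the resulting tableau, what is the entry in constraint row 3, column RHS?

Ratio test on column c — row 1: (91/4)/(3/4) = 91/3; row 2: (23/4)/(3/4) = 23/3; row 3: (7/4)/(3/4) = 7/3. Minimum is 7/3 at row 3 (b leaves); pivot element 3/4.
Divide row 3 by 3/4; eliminate column c from the other rows.
In the new row 3, the RHS entry is the old entry divided by the pivot: (7/4)/(3/4) = 7/3.

7/3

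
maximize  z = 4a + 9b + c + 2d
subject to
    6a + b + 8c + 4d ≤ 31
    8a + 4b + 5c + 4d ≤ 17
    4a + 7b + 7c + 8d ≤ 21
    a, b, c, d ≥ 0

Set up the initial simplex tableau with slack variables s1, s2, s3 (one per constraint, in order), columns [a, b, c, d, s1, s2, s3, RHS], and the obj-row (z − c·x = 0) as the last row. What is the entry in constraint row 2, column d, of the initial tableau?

4

Constraint 2 has coefficient 4 on d.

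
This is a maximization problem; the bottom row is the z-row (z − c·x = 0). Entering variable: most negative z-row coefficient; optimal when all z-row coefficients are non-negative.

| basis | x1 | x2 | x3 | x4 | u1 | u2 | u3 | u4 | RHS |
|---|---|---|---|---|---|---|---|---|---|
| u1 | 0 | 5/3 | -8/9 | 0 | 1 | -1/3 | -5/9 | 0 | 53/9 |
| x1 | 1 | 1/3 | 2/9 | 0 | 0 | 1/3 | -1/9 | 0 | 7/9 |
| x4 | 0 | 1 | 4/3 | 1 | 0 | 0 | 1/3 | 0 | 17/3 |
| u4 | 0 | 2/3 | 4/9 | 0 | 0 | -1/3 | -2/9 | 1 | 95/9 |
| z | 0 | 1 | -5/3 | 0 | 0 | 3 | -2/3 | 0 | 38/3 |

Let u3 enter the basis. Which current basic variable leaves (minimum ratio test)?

x4

Column u3 entries and ratios — u1: -5/9 ≤ 0, skip; x1: -1/9 ≤ 0, skip; x4: (17/3)/(1/3) = 17; u4: -2/9 ≤ 0, skip.
Smallest ratio is 17 in the row of x4, so x4 leaves.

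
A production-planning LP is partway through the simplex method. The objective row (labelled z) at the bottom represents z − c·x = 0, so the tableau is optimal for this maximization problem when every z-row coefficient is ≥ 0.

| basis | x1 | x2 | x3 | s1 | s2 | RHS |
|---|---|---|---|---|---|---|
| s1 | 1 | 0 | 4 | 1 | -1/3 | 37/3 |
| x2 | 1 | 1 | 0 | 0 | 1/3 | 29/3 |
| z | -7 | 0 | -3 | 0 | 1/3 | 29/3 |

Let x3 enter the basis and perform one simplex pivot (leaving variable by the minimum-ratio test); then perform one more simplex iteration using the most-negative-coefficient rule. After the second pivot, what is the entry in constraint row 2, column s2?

1/3

Ratio test on column x3 — row 1: (37/3)/4 = 37/12; row 2: entry 0 ≤ 0. Minimum is 37/12 at row 1 (s1 leaves); pivot element 4.
Divide row 1 by 4; eliminate column x3 from the other rows.
Second iteration: most negative z-row entry is -25/4 in column x1, so x1 enters.
Ratio test on column x1 — row 1: (37/12)/(1/4) = 37/3; row 2: (29/3)/1 = 29/3. Minimum is 29/3 at row 2 (x2 leaves); pivot element 1.
Divide row 2 by 1; eliminate column x1 from the other rows.
After both pivots, the entry at constraint row 2, column s2 is 1/3.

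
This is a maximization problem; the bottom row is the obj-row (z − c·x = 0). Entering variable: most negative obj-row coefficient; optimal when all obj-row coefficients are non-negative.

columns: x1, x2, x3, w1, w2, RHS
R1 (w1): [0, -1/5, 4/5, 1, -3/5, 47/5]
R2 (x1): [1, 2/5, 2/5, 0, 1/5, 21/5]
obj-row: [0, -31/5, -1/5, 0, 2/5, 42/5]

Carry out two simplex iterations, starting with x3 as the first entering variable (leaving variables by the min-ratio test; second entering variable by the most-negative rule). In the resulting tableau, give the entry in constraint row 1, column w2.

-1/2

Ratio test on column x3 — row 1: (47/5)/(4/5) = 47/4; row 2: (21/5)/(2/5) = 21/2. Minimum is 21/2 at row 2 (x1 leaves); pivot element 2/5.
Divide row 2 by 2/5; eliminate column x3 from the other rows.
Second iteration: most negative obj-row entry is -6 in column x2, so x2 enters.
Ratio test on column x2 — row 1: entry -1 ≤ 0; row 2: (21/2)/1 = 21/2. Minimum is 21/2 at row 2 (x3 leaves); pivot element 1.
Divide row 2 by 1; eliminate column x2 from the other rows.
After both pivots, the entry at constraint row 1, column w2 is -1/2.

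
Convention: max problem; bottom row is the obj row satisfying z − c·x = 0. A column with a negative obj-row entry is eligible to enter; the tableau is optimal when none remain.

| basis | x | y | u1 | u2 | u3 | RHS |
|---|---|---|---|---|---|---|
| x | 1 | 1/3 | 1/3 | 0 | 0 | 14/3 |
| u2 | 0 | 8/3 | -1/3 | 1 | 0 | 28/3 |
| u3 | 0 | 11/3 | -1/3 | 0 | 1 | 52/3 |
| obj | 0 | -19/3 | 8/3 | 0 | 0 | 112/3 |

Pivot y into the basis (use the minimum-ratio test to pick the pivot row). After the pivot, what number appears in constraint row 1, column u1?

Ratio test on column y — row 1: (14/3)/(1/3) = 14; row 2: (28/3)/(8/3) = 7/2; row 3: (52/3)/(11/3) = 52/11. Minimum is 7/2 at row 2 (u2 leaves); pivot element 8/3.
Divide row 2 by 8/3; eliminate column y from the other rows.
Row 1 update in column u1: 1/3 − (1/3)·(-1/8) = 3/8.

3/8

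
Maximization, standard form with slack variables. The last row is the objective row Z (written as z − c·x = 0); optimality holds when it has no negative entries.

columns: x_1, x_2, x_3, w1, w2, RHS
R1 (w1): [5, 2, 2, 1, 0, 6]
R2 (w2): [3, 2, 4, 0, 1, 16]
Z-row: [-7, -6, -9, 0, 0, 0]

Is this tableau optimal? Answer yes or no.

The Z-row has a negative entry -9 in column x_3, so it is not optimal.

no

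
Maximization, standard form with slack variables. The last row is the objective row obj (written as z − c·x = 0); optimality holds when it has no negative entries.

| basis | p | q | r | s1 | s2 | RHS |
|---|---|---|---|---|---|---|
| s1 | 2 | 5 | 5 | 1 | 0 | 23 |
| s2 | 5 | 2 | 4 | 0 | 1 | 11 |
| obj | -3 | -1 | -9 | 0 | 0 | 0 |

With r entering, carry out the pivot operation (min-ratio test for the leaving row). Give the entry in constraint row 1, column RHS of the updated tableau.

Ratio test on column r — row 1: 23/5 = 23/5; row 2: 11/4 = 11/4. Minimum is 11/4 at row 2 (s2 leaves); pivot element 4.
Divide row 2 by 4; eliminate column r from the other rows.
Row 1 update in column RHS: 23 − 5·(11/4) = 37/4.

37/4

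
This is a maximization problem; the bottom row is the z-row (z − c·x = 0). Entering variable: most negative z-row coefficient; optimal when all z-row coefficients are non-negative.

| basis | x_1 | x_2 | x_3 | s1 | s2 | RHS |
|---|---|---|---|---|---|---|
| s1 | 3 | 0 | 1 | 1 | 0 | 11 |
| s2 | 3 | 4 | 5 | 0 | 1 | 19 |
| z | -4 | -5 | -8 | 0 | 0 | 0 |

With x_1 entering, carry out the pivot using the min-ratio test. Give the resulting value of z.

Ratio test on column x_1 — row 1: 11/3 = 11/3; row 2: 19/3 = 19/3. Minimum is 11/3 at row 1 (s1 leaves); pivot element 3.
Pivot on row 1; the z-row RHS becomes 0 − (-4)·(11/3) = 44/3.

44/3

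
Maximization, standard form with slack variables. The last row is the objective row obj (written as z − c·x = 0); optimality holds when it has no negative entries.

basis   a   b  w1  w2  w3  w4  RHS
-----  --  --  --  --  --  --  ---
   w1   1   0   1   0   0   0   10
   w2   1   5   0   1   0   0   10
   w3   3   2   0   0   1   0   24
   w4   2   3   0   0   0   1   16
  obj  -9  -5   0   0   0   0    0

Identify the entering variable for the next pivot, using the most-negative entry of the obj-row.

a

Negative obj-row entries: a: -9, b: -5.
The most negative is -9 in column a, so a enters.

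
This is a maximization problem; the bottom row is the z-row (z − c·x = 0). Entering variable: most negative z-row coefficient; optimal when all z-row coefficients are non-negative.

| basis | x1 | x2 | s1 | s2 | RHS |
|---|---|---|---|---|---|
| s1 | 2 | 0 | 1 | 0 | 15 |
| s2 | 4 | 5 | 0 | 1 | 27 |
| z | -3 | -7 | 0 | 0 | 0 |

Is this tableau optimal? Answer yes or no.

no

The z-row has a negative entry -7 in column x2, so it is not optimal.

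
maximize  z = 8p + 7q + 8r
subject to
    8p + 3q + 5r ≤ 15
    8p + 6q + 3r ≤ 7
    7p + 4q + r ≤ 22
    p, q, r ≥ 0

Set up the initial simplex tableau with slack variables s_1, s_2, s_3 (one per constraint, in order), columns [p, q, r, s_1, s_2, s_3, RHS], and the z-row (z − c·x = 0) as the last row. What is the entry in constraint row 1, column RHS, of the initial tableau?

15

The RHS of constraint 1 is b_1 = 15.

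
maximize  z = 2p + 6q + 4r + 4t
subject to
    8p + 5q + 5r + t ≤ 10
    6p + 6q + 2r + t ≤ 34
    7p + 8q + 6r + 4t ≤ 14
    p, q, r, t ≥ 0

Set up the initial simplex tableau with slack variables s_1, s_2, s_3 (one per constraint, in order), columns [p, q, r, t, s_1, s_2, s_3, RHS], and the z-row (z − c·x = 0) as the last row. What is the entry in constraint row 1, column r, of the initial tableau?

Constraint 1 has coefficient 5 on r.

5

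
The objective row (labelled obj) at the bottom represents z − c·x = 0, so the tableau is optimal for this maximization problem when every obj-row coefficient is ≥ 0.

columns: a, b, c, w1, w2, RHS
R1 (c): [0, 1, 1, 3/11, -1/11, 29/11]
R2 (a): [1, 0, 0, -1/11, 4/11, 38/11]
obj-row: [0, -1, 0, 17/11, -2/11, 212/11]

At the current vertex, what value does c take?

c is basic (row 1); its value is the RHS of that row, 29/11.

29/11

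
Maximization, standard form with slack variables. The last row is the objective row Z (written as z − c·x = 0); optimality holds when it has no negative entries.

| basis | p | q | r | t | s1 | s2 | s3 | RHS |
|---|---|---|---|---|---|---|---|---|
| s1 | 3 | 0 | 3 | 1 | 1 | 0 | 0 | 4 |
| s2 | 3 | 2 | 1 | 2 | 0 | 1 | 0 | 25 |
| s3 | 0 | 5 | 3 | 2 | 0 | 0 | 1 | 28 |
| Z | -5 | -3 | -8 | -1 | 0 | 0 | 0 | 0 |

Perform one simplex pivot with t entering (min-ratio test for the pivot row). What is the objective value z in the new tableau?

4

Ratio test on column t — row 1: 4/1 = 4; row 2: 25/2 = 25/2; row 3: 28/2 = 14. Minimum is 4 at row 1 (s1 leaves); pivot element 1.
Pivot on row 1; the Z-row RHS becomes 0 − (-1)·4 = 4.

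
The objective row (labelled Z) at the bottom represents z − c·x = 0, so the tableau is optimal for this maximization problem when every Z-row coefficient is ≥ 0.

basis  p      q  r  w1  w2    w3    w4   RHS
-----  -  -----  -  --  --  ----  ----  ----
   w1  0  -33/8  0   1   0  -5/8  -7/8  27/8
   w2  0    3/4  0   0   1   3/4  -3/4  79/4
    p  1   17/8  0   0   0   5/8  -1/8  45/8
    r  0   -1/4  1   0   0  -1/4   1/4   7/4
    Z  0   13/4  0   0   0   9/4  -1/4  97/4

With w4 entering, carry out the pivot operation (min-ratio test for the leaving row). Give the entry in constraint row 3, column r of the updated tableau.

1/2

Ratio test on column w4 — row 1: entry -7/8 ≤ 0; row 2: entry -3/4 ≤ 0; row 3: entry -1/8 ≤ 0; row 4: (7/4)/(1/4) = 7. Minimum is 7 at row 4 (r leaves); pivot element 1/4.
Divide row 4 by 1/4; eliminate column w4 from the other rows.
Row 3 update in column r: 0 − (-1/8)·4 = 1/2.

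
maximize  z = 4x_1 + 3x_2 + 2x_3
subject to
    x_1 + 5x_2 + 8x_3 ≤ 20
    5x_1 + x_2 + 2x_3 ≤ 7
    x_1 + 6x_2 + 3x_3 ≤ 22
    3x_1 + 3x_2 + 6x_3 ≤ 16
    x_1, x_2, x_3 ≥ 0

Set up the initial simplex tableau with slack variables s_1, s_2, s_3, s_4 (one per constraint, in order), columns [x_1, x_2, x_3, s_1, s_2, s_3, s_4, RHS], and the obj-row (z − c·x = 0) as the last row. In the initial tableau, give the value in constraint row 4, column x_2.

3

Constraint 4 has coefficient 3 on x_2.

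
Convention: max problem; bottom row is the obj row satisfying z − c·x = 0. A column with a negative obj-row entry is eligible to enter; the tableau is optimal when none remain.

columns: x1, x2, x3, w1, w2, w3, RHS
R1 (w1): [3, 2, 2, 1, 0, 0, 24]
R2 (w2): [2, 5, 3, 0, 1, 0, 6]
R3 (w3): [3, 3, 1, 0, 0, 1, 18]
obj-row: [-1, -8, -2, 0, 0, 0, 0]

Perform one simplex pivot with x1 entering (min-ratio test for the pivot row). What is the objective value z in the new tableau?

3

Ratio test on column x1 — row 1: 24/3 = 8; row 2: 6/2 = 3; row 3: 18/3 = 6. Minimum is 3 at row 2 (w2 leaves); pivot element 2.
Pivot on row 2; the obj-row RHS becomes 0 − (-1)·3 = 3.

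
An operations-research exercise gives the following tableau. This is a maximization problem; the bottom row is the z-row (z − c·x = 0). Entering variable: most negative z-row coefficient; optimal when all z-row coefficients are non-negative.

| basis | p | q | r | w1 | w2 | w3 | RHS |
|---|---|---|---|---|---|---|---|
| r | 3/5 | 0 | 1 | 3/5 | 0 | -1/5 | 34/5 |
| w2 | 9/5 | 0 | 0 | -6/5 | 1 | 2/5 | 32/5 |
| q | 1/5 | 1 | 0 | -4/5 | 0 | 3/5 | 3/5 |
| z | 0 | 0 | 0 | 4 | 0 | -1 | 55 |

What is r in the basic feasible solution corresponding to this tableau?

34/5

r is basic (row 1); its value is the RHS of that row, 34/5.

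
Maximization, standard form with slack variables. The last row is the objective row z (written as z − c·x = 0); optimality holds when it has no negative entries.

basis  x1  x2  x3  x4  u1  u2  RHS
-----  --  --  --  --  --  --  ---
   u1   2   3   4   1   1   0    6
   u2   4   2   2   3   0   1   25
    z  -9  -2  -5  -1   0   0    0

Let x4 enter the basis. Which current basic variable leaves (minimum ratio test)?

Column x4 entries and ratios — u1: 6/1 = 6; u2: 25/3 = 25/3.
Smallest ratio is 6 in the row of u1, so u1 leaves.

u1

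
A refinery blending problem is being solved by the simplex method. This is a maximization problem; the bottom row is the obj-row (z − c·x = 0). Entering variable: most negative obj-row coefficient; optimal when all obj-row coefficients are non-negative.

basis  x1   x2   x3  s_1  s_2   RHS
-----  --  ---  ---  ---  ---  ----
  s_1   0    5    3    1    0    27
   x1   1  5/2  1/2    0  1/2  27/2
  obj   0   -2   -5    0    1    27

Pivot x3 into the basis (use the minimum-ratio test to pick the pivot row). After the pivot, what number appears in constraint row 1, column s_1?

1/3

Ratio test on column x3 — row 1: 27/3 = 9; row 2: (27/2)/(1/2) = 27. Minimum is 9 at row 1 (s_1 leaves); pivot element 3.
Divide row 1 by 3; eliminate column x3 from the other rows.
In the new row 1, the s_1 entry is the old entry divided by the pivot: 1/3 = 1/3.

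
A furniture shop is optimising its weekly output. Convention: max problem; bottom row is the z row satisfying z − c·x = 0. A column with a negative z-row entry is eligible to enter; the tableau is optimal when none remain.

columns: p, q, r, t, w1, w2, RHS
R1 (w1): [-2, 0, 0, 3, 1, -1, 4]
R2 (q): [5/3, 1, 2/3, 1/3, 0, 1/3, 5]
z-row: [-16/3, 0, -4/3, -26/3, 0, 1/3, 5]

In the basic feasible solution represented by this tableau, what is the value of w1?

w1 is basic (row 1); its value is the RHS of that row, 4.

4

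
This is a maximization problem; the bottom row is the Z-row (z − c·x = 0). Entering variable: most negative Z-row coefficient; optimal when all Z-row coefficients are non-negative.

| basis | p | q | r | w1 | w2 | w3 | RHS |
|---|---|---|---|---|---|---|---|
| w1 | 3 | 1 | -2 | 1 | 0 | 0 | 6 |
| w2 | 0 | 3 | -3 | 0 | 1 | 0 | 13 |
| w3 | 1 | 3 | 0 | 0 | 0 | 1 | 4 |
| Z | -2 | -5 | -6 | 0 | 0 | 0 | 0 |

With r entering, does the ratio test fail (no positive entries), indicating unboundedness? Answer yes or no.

Every constraint-row entry in column r is ≤ 0, so increasing r is unbounded.

yes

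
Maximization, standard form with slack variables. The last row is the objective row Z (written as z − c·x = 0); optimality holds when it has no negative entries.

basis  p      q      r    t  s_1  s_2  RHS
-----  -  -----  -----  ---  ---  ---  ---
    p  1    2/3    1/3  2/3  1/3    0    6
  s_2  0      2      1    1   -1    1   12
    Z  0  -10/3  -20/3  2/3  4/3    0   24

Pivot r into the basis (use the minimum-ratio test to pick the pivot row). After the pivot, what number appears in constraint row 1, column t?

1/3

Ratio test on column r — row 1: 6/(1/3) = 18; row 2: 12/1 = 12. Minimum is 12 at row 2 (s_2 leaves); pivot element 1.
Divide row 2 by 1; eliminate column r from the other rows.
Row 1 update in column t: 2/3 − (1/3)·1 = 1/3.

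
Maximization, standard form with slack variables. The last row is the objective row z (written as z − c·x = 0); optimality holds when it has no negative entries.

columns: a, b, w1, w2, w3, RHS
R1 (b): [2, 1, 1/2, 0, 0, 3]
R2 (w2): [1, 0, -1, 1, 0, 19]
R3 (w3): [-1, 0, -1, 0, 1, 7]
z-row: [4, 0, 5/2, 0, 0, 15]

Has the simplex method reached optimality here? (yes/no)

yes

Every z-row coefficient is ≥ 0, so the tableau is optimal.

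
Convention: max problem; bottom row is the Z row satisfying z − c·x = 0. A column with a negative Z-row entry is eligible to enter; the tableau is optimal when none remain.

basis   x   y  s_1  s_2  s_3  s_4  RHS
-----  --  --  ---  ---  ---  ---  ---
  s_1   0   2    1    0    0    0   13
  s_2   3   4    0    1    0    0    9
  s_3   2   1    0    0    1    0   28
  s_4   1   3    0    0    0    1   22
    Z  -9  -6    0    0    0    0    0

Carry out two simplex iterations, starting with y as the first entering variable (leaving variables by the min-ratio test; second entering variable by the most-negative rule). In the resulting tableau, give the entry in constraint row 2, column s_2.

Ratio test on column y — row 1: 13/2 = 13/2; row 2: 9/4 = 9/4; row 3: 28/1 = 28; row 4: 22/3 = 22/3. Minimum is 9/4 at row 2 (s_2 leaves); pivot element 4.
Divide row 2 by 4; eliminate column y from the other rows.
Second iteration: most negative Z-row entry is -9/2 in column x, so x enters.
Ratio test on column x — row 1: entry -3/2 ≤ 0; row 2: (9/4)/(3/4) = 3; row 3: (103/4)/(5/4) = 103/5; row 4: entry -5/4 ≤ 0. Minimum is 3 at row 2 (y leaves); pivot element 3/4.
Divide row 2 by 3/4; eliminate column x from the other rows.
After both pivots, the entry at constraint row 2, column s_2 is 1/3.

1/3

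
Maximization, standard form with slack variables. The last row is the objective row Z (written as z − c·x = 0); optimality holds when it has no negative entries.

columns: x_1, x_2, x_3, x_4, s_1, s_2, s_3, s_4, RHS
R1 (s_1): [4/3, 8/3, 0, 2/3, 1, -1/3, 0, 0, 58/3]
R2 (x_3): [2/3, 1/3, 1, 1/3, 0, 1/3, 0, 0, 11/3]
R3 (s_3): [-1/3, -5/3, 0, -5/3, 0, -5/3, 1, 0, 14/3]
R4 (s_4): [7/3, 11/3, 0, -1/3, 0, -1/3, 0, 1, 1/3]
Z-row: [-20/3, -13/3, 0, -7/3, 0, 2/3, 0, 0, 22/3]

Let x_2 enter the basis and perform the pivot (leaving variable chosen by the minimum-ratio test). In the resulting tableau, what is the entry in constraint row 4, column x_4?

-1/11

Ratio test on column x_2 — row 1: (58/3)/(8/3) = 29/4; row 2: (11/3)/(1/3) = 11; row 3: entry -5/3 ≤ 0; row 4: (1/3)/(11/3) = 1/11. Minimum is 1/11 at row 4 (s_4 leaves); pivot element 11/3.
Divide row 4 by 11/3; eliminate column x_2 from the other rows.
In the new row 4, the x_4 entry is the old entry divided by the pivot: (-1/3)/(11/3) = -1/11.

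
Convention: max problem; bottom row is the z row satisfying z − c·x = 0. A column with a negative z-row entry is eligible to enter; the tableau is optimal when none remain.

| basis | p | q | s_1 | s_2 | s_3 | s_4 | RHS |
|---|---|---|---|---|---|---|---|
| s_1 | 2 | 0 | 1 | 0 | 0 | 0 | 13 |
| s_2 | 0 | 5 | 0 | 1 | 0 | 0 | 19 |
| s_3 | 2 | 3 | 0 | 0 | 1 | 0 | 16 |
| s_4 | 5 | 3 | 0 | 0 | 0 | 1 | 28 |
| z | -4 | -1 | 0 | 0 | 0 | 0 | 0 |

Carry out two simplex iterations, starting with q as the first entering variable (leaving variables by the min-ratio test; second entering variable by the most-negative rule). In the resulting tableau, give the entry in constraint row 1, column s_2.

Ratio test on column q — row 1: entry 0 ≤ 0; row 2: 19/5 = 19/5; row 3: 16/3 = 16/3; row 4: 28/3 = 28/3. Minimum is 19/5 at row 2 (s_2 leaves); pivot element 5.
Divide row 2 by 5; eliminate column q from the other rows.
Second iteration: most negative z-row entry is -4 in column p, so p enters.
Ratio test on column p — row 1: 13/2 = 13/2; row 2: entry 0 ≤ 0; row 3: (23/5)/2 = 23/10; row 4: (83/5)/5 = 83/25. Minimum is 23/10 at row 3 (s_3 leaves); pivot element 2.
Divide row 3 by 2; eliminate column p from the other rows.
After both pivots, the entry at constraint row 1, column s_2 is 3/5.

3/5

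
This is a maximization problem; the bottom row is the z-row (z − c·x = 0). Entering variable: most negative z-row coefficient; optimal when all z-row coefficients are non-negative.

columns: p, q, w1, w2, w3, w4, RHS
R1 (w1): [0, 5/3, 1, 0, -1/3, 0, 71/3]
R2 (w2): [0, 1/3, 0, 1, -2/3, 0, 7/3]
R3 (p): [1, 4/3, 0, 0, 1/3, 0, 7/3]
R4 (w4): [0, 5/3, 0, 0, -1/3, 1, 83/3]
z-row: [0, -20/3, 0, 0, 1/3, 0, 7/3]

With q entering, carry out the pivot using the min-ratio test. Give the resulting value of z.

14

Ratio test on column q — row 1: (71/3)/(5/3) = 71/5; row 2: (7/3)/(1/3) = 7; row 3: (7/3)/(4/3) = 7/4; row 4: (83/3)/(5/3) = 83/5. Minimum is 7/4 at row 3 (p leaves); pivot element 4/3.
Pivot on row 3; the z-row RHS becomes 7/3 − (-20/3)·(7/4) = 14.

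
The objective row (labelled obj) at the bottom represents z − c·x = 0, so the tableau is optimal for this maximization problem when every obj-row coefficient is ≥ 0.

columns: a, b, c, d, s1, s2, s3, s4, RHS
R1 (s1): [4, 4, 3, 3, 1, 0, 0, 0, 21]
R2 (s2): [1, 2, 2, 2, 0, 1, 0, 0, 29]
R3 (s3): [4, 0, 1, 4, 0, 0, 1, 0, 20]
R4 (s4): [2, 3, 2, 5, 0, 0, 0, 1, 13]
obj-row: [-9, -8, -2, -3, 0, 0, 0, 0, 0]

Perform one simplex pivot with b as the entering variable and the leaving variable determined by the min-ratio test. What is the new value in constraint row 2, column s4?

-2/3

Ratio test on column b — row 1: 21/4 = 21/4; row 2: 29/2 = 29/2; row 3: entry 0 ≤ 0; row 4: 13/3 = 13/3. Minimum is 13/3 at row 4 (s4 leaves); pivot element 3.
Divide row 4 by 3; eliminate column b from the other rows.
Row 2 update in column s4: 0 − 2·(1/3) = -2/3.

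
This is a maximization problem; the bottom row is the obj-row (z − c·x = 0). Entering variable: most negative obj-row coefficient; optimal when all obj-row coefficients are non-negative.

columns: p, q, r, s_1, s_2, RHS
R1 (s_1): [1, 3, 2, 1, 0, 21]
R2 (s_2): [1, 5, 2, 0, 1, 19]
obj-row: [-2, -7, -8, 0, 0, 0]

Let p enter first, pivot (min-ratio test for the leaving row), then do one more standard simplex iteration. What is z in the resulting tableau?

Ratio test on column p — row 1: 21/1 = 21; row 2: 19/1 = 19. Minimum is 19 at row 2 (s_2 leaves); pivot element 1.
Pivot on row 2; the obj-row RHS becomes 0 − (-2)·19 = 38.
Next entering variable (most negative obj-row entry -4): r.
Ratio test on column r — row 1: entry 0 ≤ 0; row 2: 19/2 = 19/2. Minimum is 19/2 at row 2 (p leaves); pivot element 2.
After the second pivot the obj-row RHS is 38 − (-4)·(19/2) = 76.

76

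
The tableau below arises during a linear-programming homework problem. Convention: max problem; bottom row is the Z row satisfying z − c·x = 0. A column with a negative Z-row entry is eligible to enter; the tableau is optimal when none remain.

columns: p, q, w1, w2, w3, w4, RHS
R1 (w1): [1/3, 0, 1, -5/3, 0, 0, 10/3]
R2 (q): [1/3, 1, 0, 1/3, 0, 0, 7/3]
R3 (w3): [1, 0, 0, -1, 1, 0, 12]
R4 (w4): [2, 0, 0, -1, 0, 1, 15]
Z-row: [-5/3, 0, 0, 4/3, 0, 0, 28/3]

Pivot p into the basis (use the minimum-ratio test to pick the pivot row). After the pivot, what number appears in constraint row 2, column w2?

Ratio test on column p — row 1: (10/3)/(1/3) = 10; row 2: (7/3)/(1/3) = 7; row 3: 12/1 = 12; row 4: 15/2 = 15/2. Minimum is 7 at row 2 (q leaves); pivot element 1/3.
Divide row 2 by 1/3; eliminate column p from the other rows.
In the new row 2, the w2 entry is the old entry divided by the pivot: (1/3)/(1/3) = 1.

1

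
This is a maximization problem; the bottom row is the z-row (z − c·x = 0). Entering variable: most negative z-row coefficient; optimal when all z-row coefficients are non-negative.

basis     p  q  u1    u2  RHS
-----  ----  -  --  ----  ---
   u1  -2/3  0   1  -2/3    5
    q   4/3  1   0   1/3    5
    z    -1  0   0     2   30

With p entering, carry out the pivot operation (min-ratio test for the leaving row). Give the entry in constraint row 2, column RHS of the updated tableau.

Ratio test on column p — row 1: entry -2/3 ≤ 0; row 2: 5/(4/3) = 15/4. Minimum is 15/4 at row 2 (q leaves); pivot element 4/3.
Divide row 2 by 4/3; eliminate column p from the other rows.
In the new row 2, the RHS entry is the old entry divided by the pivot: 5/(4/3) = 15/4.

15/4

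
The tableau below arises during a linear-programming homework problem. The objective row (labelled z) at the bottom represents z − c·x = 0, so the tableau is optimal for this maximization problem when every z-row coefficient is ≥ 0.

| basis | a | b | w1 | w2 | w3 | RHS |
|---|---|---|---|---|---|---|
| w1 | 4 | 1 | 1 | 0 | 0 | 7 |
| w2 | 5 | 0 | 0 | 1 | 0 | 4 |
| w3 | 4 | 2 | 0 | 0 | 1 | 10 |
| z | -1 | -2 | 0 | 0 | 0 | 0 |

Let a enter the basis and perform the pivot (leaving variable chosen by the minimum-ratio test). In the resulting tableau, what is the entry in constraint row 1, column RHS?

19/5

Ratio test on column a — row 1: 7/4 = 7/4; row 2: 4/5 = 4/5; row 3: 10/4 = 5/2. Minimum is 4/5 at row 2 (w2 leaves); pivot element 5.
Divide row 2 by 5; eliminate column a from the other rows.
Row 1 update in column RHS: 7 − 4·(4/5) = 19/5.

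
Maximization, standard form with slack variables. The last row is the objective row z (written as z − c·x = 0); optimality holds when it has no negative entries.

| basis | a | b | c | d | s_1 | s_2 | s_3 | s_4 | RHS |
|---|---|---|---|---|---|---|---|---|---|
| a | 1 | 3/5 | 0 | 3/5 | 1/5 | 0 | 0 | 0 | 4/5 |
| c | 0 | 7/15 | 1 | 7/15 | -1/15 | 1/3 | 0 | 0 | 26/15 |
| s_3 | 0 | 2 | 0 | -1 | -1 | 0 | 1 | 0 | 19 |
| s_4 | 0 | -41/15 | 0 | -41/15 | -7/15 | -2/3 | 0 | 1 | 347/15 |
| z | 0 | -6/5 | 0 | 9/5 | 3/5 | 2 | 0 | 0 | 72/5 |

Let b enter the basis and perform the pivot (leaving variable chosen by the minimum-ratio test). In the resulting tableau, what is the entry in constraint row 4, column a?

41/9

Ratio test on column b — row 1: (4/5)/(3/5) = 4/3; row 2: (26/15)/(7/15) = 26/7; row 3: 19/2 = 19/2; row 4: entry -41/15 ≤ 0. Minimum is 4/3 at row 1 (a leaves); pivot element 3/5.
Divide row 1 by 3/5; eliminate column b from the other rows.
Row 4 update in column a: 0 − (-41/15)·(5/3) = 41/9.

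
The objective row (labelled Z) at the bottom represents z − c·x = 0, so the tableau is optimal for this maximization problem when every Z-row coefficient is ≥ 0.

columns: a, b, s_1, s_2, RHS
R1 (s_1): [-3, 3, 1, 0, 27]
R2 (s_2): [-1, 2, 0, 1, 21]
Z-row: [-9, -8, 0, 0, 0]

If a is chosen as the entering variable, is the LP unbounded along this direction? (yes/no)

yes

Every constraint-row entry in column a is ≤ 0, so increasing a is unbounded.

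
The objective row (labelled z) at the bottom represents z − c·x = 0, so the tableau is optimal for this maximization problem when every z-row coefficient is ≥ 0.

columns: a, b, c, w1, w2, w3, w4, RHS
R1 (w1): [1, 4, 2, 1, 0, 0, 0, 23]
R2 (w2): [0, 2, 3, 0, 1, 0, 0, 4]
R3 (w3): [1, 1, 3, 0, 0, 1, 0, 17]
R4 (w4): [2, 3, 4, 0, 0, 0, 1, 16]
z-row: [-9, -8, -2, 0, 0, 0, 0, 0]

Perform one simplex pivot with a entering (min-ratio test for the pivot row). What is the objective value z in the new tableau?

Ratio test on column a — row 1: 23/1 = 23; row 2: entry 0 ≤ 0; row 3: 17/1 = 17; row 4: 16/2 = 8. Minimum is 8 at row 4 (w4 leaves); pivot element 2.
Pivot on row 4; the z-row RHS becomes 0 − (-9)·8 = 72.

72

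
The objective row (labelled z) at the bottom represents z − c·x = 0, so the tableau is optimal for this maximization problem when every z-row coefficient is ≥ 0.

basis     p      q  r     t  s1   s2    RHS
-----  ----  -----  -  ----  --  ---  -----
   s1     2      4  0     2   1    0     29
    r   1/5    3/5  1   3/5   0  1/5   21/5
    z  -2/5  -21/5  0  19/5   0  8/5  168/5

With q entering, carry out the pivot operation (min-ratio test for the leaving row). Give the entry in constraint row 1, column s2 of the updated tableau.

Ratio test on column q — row 1: 29/4 = 29/4; row 2: (21/5)/(3/5) = 7. Minimum is 7 at row 2 (r leaves); pivot element 3/5.
Divide row 2 by 3/5; eliminate column q from the other rows.
Row 1 update in column s2: 0 − 4·(1/3) = -4/3.

-4/3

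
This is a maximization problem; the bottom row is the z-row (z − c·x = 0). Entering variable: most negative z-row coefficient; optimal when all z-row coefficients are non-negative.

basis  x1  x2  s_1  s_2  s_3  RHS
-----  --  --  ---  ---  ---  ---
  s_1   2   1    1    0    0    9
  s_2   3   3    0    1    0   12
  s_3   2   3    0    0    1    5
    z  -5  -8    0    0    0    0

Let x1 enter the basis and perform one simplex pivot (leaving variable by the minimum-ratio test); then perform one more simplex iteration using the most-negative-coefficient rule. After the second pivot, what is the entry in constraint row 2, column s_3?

-1

Ratio test on column x1 — row 1: 9/2 = 9/2; row 2: 12/3 = 4; row 3: 5/2 = 5/2. Minimum is 5/2 at row 3 (s_3 leaves); pivot element 2.
Divide row 3 by 2; eliminate column x1 from the other rows.
Second iteration: most negative z-row entry is -1/2 in column x2, so x2 enters.
Ratio test on column x2 — row 1: entry -2 ≤ 0; row 2: entry -3/2 ≤ 0; row 3: (5/2)/(3/2) = 5/3. Minimum is 5/3 at row 3 (x1 leaves); pivot element 3/2.
Divide row 3 by 3/2; eliminate column x2 from the other rows.
After both pivots, the entry at constraint row 2, column s_3 is -1.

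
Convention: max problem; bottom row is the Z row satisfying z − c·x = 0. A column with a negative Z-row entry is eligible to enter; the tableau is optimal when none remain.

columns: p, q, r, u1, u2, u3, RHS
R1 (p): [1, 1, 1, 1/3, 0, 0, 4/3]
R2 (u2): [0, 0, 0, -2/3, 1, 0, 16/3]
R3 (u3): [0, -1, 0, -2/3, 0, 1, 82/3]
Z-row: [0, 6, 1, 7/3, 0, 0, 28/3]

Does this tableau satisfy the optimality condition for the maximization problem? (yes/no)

yes

Every Z-row coefficient is ≥ 0, so the tableau is optimal.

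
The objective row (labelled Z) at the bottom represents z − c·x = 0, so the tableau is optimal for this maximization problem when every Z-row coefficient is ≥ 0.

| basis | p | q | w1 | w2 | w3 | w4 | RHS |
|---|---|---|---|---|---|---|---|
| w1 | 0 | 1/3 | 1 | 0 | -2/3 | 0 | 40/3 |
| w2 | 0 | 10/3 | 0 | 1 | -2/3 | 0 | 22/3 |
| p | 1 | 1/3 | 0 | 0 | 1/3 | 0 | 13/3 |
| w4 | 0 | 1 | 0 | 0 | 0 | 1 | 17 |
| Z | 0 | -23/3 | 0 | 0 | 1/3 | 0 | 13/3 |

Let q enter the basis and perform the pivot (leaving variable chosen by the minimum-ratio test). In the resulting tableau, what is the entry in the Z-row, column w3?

Ratio test on column q — row 1: (40/3)/(1/3) = 40; row 2: (22/3)/(10/3) = 11/5; row 3: (13/3)/(1/3) = 13; row 4: 17/1 = 17. Minimum is 11/5 at row 2 (w2 leaves); pivot element 10/3.
Divide row 2 by 10/3; eliminate column q from the other rows.
Z-row update in column w3: 1/3 − (-23/3)·(-1/5) = -6/5.

-6/5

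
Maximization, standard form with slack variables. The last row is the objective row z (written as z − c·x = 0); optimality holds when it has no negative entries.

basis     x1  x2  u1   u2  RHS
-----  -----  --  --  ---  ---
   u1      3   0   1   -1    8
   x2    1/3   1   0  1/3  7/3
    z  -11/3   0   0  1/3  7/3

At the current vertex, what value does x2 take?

7/3

x2 is basic (row 2); its value is the RHS of that row, 7/3.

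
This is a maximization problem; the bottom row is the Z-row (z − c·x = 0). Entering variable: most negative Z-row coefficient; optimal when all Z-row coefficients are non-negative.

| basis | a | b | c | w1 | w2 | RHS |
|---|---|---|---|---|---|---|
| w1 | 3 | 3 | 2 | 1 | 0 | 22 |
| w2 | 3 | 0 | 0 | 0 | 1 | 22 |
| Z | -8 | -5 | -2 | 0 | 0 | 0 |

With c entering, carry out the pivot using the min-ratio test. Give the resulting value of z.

Ratio test on column c — row 1: 22/2 = 11; row 2: entry 0 ≤ 0. Minimum is 11 at row 1 (w1 leaves); pivot element 2.
Pivot on row 1; the Z-row RHS becomes 0 − (-2)·11 = 22.

22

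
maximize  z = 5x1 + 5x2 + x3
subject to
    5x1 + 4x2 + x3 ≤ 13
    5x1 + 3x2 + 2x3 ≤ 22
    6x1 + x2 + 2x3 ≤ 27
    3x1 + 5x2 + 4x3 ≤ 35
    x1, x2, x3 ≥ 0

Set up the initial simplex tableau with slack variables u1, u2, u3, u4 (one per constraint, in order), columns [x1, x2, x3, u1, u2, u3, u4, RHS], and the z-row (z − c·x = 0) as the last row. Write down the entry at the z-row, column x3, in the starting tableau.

-1

The z-row carries the negated objective coefficients: the x3 entry is -1.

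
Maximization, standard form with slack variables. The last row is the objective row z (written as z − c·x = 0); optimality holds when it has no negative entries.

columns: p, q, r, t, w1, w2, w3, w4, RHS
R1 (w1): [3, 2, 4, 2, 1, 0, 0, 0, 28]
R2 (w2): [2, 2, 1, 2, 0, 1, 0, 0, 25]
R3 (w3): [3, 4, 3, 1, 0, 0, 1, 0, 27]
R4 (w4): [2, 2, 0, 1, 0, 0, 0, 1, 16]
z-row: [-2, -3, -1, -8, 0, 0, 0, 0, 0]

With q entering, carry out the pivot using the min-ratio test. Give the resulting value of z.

81/4

Ratio test on column q — row 1: 28/2 = 14; row 2: 25/2 = 25/2; row 3: 27/4 = 27/4; row 4: 16/2 = 8. Minimum is 27/4 at row 3 (w3 leaves); pivot element 4.
Pivot on row 3; the z-row RHS becomes 0 − (-3)·(27/4) = 81/4.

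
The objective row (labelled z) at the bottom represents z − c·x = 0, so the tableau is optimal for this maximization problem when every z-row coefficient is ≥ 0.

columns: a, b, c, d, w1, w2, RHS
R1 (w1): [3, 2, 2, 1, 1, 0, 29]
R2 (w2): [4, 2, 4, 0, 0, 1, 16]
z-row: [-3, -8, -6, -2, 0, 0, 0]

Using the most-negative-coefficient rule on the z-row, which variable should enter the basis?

Negative z-row entries: a: -3, b: -8, c: -6, d: -2.
The most negative is -8 in column b, so b enters.

b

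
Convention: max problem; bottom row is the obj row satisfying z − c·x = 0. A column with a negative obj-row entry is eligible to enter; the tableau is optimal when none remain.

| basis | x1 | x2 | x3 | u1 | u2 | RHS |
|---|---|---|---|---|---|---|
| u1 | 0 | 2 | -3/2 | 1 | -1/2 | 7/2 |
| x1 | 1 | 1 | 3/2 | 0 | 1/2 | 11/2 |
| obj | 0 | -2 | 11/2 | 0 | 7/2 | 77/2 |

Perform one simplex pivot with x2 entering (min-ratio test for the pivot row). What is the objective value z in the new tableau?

Ratio test on column x2 — row 1: (7/2)/2 = 7/4; row 2: (11/2)/1 = 11/2. Minimum is 7/4 at row 1 (u1 leaves); pivot element 2.
Pivot on row 1; the obj-row RHS becomes 77/2 − (-2)·(7/4) = 42.

42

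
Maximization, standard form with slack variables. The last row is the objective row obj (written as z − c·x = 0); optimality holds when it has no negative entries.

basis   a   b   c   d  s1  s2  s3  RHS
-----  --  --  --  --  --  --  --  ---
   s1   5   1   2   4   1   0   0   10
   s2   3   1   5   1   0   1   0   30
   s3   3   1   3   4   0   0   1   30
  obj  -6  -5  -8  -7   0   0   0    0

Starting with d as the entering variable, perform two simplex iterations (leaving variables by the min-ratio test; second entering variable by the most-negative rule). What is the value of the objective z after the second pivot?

Ratio test on column d — row 1: 10/4 = 5/2; row 2: 30/1 = 30; row 3: 30/4 = 15/2. Minimum is 5/2 at row 1 (s1 leaves); pivot element 4.
Pivot on row 1; the obj-row RHS becomes 0 − (-7)·(5/2) = 35/2.
Next entering variable (most negative obj-row entry -9/2): c.
Ratio test on column c — row 1: (5/2)/(1/2) = 5; row 2: (55/2)/(9/2) = 55/9; row 3: 20/1 = 20. Minimum is 5 at row 1 (d leaves); pivot element 1/2.
After the second pivot the obj-row RHS is 35/2 − (-9/2)·5 = 40.

40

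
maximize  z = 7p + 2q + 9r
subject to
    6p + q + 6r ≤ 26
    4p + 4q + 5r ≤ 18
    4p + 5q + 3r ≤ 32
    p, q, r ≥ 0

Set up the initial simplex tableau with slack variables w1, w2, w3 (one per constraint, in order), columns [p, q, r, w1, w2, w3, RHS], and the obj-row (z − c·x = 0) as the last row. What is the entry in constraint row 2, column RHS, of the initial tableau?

The RHS of constraint 2 is b_2 = 18.

18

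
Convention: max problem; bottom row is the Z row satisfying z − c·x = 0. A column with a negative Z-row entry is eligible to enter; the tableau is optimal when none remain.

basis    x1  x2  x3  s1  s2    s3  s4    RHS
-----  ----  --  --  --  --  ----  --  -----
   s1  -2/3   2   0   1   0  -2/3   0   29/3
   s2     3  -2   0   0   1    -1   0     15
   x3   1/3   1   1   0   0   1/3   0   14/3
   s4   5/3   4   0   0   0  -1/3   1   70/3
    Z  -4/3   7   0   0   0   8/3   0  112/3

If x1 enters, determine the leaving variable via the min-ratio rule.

s2

Column x1 entries and ratios — s1: -2/3 ≤ 0, skip; s2: 15/3 = 5; x3: (14/3)/(1/3) = 14; s4: (70/3)/(5/3) = 14.
Smallest ratio is 5 in the row of s2, so s2 leaves.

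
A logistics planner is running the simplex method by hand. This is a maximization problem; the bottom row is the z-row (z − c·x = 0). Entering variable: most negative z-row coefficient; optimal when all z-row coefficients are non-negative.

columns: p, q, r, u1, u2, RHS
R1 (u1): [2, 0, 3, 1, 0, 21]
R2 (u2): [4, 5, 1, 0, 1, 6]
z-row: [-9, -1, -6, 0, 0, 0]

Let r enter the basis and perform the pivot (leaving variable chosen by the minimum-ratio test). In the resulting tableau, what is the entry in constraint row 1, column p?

Ratio test on column r — row 1: 21/3 = 7; row 2: 6/1 = 6. Minimum is 6 at row 2 (u2 leaves); pivot element 1.
Divide row 2 by 1; eliminate column r from the other rows.
Row 1 update in column p: 2 − 3·4 = -10.

-10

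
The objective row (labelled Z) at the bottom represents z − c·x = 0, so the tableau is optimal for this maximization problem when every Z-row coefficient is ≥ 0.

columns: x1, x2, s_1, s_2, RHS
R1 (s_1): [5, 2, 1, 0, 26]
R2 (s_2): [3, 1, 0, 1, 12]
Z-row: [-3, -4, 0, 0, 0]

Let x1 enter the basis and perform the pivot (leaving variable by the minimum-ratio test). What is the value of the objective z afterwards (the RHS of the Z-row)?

12

Ratio test on column x1 — row 1: 26/5 = 26/5; row 2: 12/3 = 4. Minimum is 4 at row 2 (s_2 leaves); pivot element 3.
Pivot on row 2; the Z-row RHS becomes 0 − (-3)·4 = 12.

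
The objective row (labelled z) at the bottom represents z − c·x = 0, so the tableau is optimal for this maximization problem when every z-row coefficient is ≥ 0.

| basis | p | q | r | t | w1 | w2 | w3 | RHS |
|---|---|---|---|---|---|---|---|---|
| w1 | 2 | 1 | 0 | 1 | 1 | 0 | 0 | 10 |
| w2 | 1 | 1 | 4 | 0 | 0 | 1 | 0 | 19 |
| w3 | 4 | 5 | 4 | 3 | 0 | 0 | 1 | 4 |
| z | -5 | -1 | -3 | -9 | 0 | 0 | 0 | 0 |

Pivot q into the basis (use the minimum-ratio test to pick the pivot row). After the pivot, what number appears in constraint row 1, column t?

2/5

Ratio test on column q — row 1: 10/1 = 10; row 2: 19/1 = 19; row 3: 4/5 = 4/5. Minimum is 4/5 at row 3 (w3 leaves); pivot element 5.
Divide row 3 by 5; eliminate column q from the other rows.
Row 1 update in column t: 1 − 1·(3/5) = 2/5.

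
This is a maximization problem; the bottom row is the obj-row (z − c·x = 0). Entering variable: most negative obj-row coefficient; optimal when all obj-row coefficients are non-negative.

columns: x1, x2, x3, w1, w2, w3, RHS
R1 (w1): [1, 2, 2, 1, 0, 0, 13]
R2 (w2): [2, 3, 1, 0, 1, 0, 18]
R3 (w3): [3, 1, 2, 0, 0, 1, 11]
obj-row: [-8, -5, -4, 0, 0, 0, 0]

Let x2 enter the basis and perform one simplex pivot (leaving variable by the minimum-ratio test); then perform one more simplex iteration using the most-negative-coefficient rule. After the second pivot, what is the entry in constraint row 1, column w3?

1/7

Ratio test on column x2 — row 1: 13/2 = 13/2; row 2: 18/3 = 6; row 3: 11/1 = 11. Minimum is 6 at row 2 (w2 leaves); pivot element 3.
Divide row 2 by 3; eliminate column x2 from the other rows.
Second iteration: most negative obj-row entry is -14/3 in column x1, so x1 enters.
Ratio test on column x1 — row 1: entry -1/3 ≤ 0; row 2: 6/(2/3) = 9; row 3: 5/(7/3) = 15/7. Minimum is 15/7 at row 3 (w3 leaves); pivot element 7/3.
Divide row 3 by 7/3; eliminate column x1 from the other rows.
After both pivots, the entry at constraint row 1, column w3 is 1/7.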